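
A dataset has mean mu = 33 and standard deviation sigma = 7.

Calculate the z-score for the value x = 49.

2.2857

Step 1: Recall the z-score formula: z = (x - mu) / sigma
Step 2: Substitute values: z = (49 - 33) / 7
Step 3: z = 16 / 7 = 2.2857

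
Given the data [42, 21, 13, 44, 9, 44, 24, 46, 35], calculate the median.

35

Step 1: Sort the data in ascending order: [9, 13, 21, 24, 35, 42, 44, 44, 46]
Step 2: The number of values is n = 9.
Step 3: Since n is odd, the median is the middle value at position 5: 35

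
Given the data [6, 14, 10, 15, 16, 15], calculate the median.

14.5

Step 1: Sort the data in ascending order: [6, 10, 14, 15, 15, 16]
Step 2: The number of values is n = 6.
Step 3: Since n is even, the median is the average of positions 3 and 4:
  Median = (14 + 15) / 2 = 14.5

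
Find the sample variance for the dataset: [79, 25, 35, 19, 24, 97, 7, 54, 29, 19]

838.8444

Step 1: Compute the mean: (79 + 25 + 35 + 19 + 24 + 97 + 7 + 54 + 29 + 19) / 10 = 38.8
Step 2: Compute squared deviations from the mean:
  (79 - 38.8)^2 = 1616.04
  (25 - 38.8)^2 = 190.44
  (35 - 38.8)^2 = 14.44
  (19 - 38.8)^2 = 392.04
  (24 - 38.8)^2 = 219.04
  (97 - 38.8)^2 = 3387.24
  (7 - 38.8)^2 = 1011.24
  (54 - 38.8)^2 = 231.04
  (29 - 38.8)^2 = 96.04
  (19 - 38.8)^2 = 392.04
Step 3: Sum of squared deviations = 7549.6
Step 4: Sample variance = 7549.6 / 9 = 838.8444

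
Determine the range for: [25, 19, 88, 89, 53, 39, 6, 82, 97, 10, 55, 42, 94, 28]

91

Step 1: Identify the maximum value: max = 97
Step 2: Identify the minimum value: min = 6
Step 3: Range = max - min = 97 - 6 = 91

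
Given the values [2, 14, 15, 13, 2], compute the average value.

9.2

Step 1: Sum all values: 2 + 14 + 15 + 13 + 2 = 46
Step 2: Count the number of values: n = 5
Step 3: Mean = sum / n = 46 / 5 = 9.2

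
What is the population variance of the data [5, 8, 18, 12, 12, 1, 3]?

30.5306

Step 1: Compute the mean: (5 + 8 + 18 + 12 + 12 + 1 + 3) / 7 = 8.4286
Step 2: Compute squared deviations from the mean:
  (5 - 8.4286)^2 = 11.7551
  (8 - 8.4286)^2 = 0.1837
  (18 - 8.4286)^2 = 91.6122
  (12 - 8.4286)^2 = 12.7551
  (12 - 8.4286)^2 = 12.7551
  (1 - 8.4286)^2 = 55.1837
  (3 - 8.4286)^2 = 29.4694
Step 3: Sum of squared deviations = 213.7143
Step 4: Population variance = 213.7143 / 7 = 30.5306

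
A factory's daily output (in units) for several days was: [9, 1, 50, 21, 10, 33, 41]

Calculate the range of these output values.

49

Step 1: Identify the maximum value: max = 50
Step 2: Identify the minimum value: min = 1
Step 3: Range = max - min = 50 - 1 = 49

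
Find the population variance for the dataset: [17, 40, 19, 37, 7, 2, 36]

200.2449

Step 1: Compute the mean: (17 + 40 + 19 + 37 + 7 + 2 + 36) / 7 = 22.5714
Step 2: Compute squared deviations from the mean:
  (17 - 22.5714)^2 = 31.0408
  (40 - 22.5714)^2 = 303.7551
  (19 - 22.5714)^2 = 12.7551
  (37 - 22.5714)^2 = 208.1837
  (7 - 22.5714)^2 = 242.4694
  (2 - 22.5714)^2 = 423.1837
  (36 - 22.5714)^2 = 180.3265
Step 3: Sum of squared deviations = 1401.7143
Step 4: Population variance = 1401.7143 / 7 = 200.2449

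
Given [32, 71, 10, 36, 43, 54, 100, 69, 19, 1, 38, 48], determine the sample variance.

770.6288

Step 1: Compute the mean: (32 + 71 + 10 + 36 + 43 + 54 + 100 + 69 + 19 + 1 + 38 + 48) / 12 = 43.4167
Step 2: Compute squared deviations from the mean:
  (32 - 43.4167)^2 = 130.3403
  (71 - 43.4167)^2 = 760.8403
  (10 - 43.4167)^2 = 1116.6736
  (36 - 43.4167)^2 = 55.0069
  (43 - 43.4167)^2 = 0.1736
  (54 - 43.4167)^2 = 112.0069
  (100 - 43.4167)^2 = 3201.6736
  (69 - 43.4167)^2 = 654.5069
  (19 - 43.4167)^2 = 596.1736
  (1 - 43.4167)^2 = 1799.1736
  (38 - 43.4167)^2 = 29.3403
  (48 - 43.4167)^2 = 21.0069
Step 3: Sum of squared deviations = 8476.9167
Step 4: Sample variance = 8476.9167 / 11 = 770.6288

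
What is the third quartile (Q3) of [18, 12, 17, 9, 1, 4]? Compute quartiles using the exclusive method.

17.25

Step 1: Sort the data: [1, 4, 9, 12, 17, 18]
Step 2: n = 6
Step 3: Using the exclusive quartile method:
  Q1 = 3.25
  Q2 (median) = 10.5
  Q3 = 17.25
  IQR = Q3 - Q1 = 17.25 - 3.25 = 14
Step 4: Q3 = 17.25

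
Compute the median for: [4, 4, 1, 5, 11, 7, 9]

5

Step 1: Sort the data in ascending order: [1, 4, 4, 5, 7, 9, 11]
Step 2: The number of values is n = 7.
Step 3: Since n is odd, the median is the middle value at position 4: 5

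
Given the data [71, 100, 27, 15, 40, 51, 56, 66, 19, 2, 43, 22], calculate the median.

41.5

Step 1: Sort the data in ascending order: [2, 15, 19, 22, 27, 40, 43, 51, 56, 66, 71, 100]
Step 2: The number of values is n = 12.
Step 3: Since n is even, the median is the average of positions 6 and 7:
  Median = (40 + 43) / 2 = 41.5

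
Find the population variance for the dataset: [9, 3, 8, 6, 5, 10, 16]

15.2653

Step 1: Compute the mean: (9 + 3 + 8 + 6 + 5 + 10 + 16) / 7 = 8.1429
Step 2: Compute squared deviations from the mean:
  (9 - 8.1429)^2 = 0.7347
  (3 - 8.1429)^2 = 26.449
  (8 - 8.1429)^2 = 0.0204
  (6 - 8.1429)^2 = 4.5918
  (5 - 8.1429)^2 = 9.8776
  (10 - 8.1429)^2 = 3.449
  (16 - 8.1429)^2 = 61.7347
Step 3: Sum of squared deviations = 106.8571
Step 4: Population variance = 106.8571 / 7 = 15.2653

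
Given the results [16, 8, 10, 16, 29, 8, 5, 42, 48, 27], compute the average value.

20.9

Step 1: Sum all values: 16 + 8 + 10 + 16 + 29 + 8 + 5 + 42 + 48 + 27 = 209
Step 2: Count the number of values: n = 10
Step 3: Mean = sum / n = 209 / 10 = 20.9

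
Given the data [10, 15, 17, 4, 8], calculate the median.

10

Step 1: Sort the data in ascending order: [4, 8, 10, 15, 17]
Step 2: The number of values is n = 5.
Step 3: Since n is odd, the median is the middle value at position 3: 10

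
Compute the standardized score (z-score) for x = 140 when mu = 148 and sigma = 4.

-2

Step 1: Recall the z-score formula: z = (x - mu) / sigma
Step 2: Substitute values: z = (140 - 148) / 4
Step 3: z = -8 / 4 = -2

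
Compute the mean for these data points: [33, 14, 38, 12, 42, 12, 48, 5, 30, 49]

28.3

Step 1: Sum all values: 33 + 14 + 38 + 12 + 42 + 12 + 48 + 5 + 30 + 49 = 283
Step 2: Count the number of values: n = 10
Step 3: Mean = sum / n = 283 / 10 = 28.3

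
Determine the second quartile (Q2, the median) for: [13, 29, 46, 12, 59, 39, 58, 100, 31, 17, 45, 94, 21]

39

Step 1: Sort the data: [12, 13, 17, 21, 29, 31, 39, 45, 46, 58, 59, 94, 100]
Step 2: n = 13
Step 3: Q2 is the median. Since n is odd, it is the middle value at position 7: 39
Step 4: Q2 = 39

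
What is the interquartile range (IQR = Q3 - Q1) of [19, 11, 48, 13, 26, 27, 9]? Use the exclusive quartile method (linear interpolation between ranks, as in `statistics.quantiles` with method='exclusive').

16

Step 1: Sort the data: [9, 11, 13, 19, 26, 27, 48]
Step 2: n = 7
Step 3: Using the exclusive quartile method:
  Q1 = 11
  Q2 (median) = 19
  Q3 = 27
  IQR = Q3 - Q1 = 27 - 11 = 16
Step 4: IQR = 16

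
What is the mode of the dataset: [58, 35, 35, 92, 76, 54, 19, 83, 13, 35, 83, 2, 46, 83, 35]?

35

Step 1: Count the frequency of each value:
  2: appears 1 time(s)
  13: appears 1 time(s)
  19: appears 1 time(s)
  35: appears 4 time(s)
  46: appears 1 time(s)
  54: appears 1 time(s)
  58: appears 1 time(s)
  76: appears 1 time(s)
  83: appears 3 time(s)
  92: appears 1 time(s)
Step 2: The value 35 appears most frequently (4 times).
Step 3: Mode = 35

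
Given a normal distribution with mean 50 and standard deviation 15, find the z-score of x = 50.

0

Step 1: Recall the z-score formula: z = (x - mu) / sigma
Step 2: Substitute values: z = (50 - 50) / 15
Step 3: z = 0 / 15 = 0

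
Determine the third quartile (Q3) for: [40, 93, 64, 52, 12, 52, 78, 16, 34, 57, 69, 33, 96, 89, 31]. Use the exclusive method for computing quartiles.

78

Step 1: Sort the data: [12, 16, 31, 33, 34, 40, 52, 52, 57, 64, 69, 78, 89, 93, 96]
Step 2: n = 15
Step 3: Using the exclusive quartile method:
  Q1 = 33
  Q2 (median) = 52
  Q3 = 78
  IQR = Q3 - Q1 = 78 - 33 = 45
Step 4: Q3 = 78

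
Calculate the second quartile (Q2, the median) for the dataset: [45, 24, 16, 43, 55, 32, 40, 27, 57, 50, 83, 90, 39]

43

Step 1: Sort the data: [16, 24, 27, 32, 39, 40, 43, 45, 50, 55, 57, 83, 90]
Step 2: n = 13
Step 3: Q2 is the median. Since n is odd, it is the middle value at position 7: 43
Step 4: Q2 = 43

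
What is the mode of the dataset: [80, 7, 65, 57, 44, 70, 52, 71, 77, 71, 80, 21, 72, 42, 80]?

80

Step 1: Count the frequency of each value:
  7: appears 1 time(s)
  21: appears 1 time(s)
  42: appears 1 time(s)
  44: appears 1 time(s)
  52: appears 1 time(s)
  57: appears 1 time(s)
  65: appears 1 time(s)
  70: appears 1 time(s)
  71: appears 2 time(s)
  72: appears 1 time(s)
  77: appears 1 time(s)
  80: appears 3 time(s)
Step 2: The value 80 appears most frequently (3 times).
Step 3: Mode = 80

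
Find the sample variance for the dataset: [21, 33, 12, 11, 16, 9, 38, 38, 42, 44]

194.4889

Step 1: Compute the mean: (21 + 33 + 12 + 11 + 16 + 9 + 38 + 38 + 42 + 44) / 10 = 26.4
Step 2: Compute squared deviations from the mean:
  (21 - 26.4)^2 = 29.16
  (33 - 26.4)^2 = 43.56
  (12 - 26.4)^2 = 207.36
  (11 - 26.4)^2 = 237.16
  (16 - 26.4)^2 = 108.16
  (9 - 26.4)^2 = 302.76
  (38 - 26.4)^2 = 134.56
  (38 - 26.4)^2 = 134.56
  (42 - 26.4)^2 = 243.36
  (44 - 26.4)^2 = 309.76
Step 3: Sum of squared deviations = 1750.4
Step 4: Sample variance = 1750.4 / 9 = 194.4889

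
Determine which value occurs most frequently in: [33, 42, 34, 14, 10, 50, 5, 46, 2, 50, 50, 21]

50

Step 1: Count the frequency of each value:
  2: appears 1 time(s)
  5: appears 1 time(s)
  10: appears 1 time(s)
  14: appears 1 time(s)
  21: appears 1 time(s)
  33: appears 1 time(s)
  34: appears 1 time(s)
  42: appears 1 time(s)
  46: appears 1 time(s)
  50: appears 3 time(s)
Step 2: The value 50 appears most frequently (3 times).
Step 3: Mode = 50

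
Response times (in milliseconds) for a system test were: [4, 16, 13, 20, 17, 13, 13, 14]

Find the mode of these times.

13

Step 1: Count the frequency of each value:
  4: appears 1 time(s)
  13: appears 3 time(s)
  14: appears 1 time(s)
  16: appears 1 time(s)
  17: appears 1 time(s)
  20: appears 1 time(s)
Step 2: The value 13 appears most frequently (3 times).
Step 3: Mode = 13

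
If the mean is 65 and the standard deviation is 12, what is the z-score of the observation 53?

-1

Step 1: Recall the z-score formula: z = (x - mu) / sigma
Step 2: Substitute values: z = (53 - 65) / 12
Step 3: z = -12 / 12 = -1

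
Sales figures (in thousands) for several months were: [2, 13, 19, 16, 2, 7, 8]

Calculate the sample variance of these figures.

44.2857

Step 1: Compute the mean: (2 + 13 + 19 + 16 + 2 + 7 + 8) / 7 = 9.5714
Step 2: Compute squared deviations from the mean:
  (2 - 9.5714)^2 = 57.3265
  (13 - 9.5714)^2 = 11.7551
  (19 - 9.5714)^2 = 88.898
  (16 - 9.5714)^2 = 41.3265
  (2 - 9.5714)^2 = 57.3265
  (7 - 9.5714)^2 = 6.6122
  (8 - 9.5714)^2 = 2.4694
Step 3: Sum of squared deviations = 265.7143
Step 4: Sample variance = 265.7143 / 6 = 44.2857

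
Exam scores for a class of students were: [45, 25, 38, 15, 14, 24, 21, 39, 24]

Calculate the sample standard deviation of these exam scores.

10.9519

Step 1: Compute the mean: 27.2222
Step 2: Sum of squared deviations from the mean: 959.5556
Step 3: Sample variance = 959.5556 / 8 = 119.9444
Step 4: Standard deviation = sqrt(119.9444) = 10.9519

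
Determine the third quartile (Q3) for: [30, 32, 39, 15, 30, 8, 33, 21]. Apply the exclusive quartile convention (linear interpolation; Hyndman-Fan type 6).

32.75

Step 1: Sort the data: [8, 15, 21, 30, 30, 32, 33, 39]
Step 2: n = 8
Step 3: Using the exclusive quartile method:
  Q1 = 16.5
  Q2 (median) = 30
  Q3 = 32.75
  IQR = Q3 - Q1 = 32.75 - 16.5 = 16.25
Step 4: Q3 = 32.75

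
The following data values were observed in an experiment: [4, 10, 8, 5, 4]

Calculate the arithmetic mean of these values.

6.2

Step 1: Sum all values: 4 + 10 + 8 + 5 + 4 = 31
Step 2: Count the number of values: n = 5
Step 3: Mean = sum / n = 31 / 5 = 6.2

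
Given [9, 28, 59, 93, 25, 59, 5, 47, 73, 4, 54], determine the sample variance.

869.2727

Step 1: Compute the mean: (9 + 28 + 59 + 93 + 25 + 59 + 5 + 47 + 73 + 4 + 54) / 11 = 41.4545
Step 2: Compute squared deviations from the mean:
  (9 - 41.4545)^2 = 1053.2975
  (28 - 41.4545)^2 = 181.0248
  (59 - 41.4545)^2 = 307.843
  (93 - 41.4545)^2 = 2656.9339
  (25 - 41.4545)^2 = 270.7521
  (59 - 41.4545)^2 = 307.843
  (5 - 41.4545)^2 = 1328.9339
  (47 - 41.4545)^2 = 30.7521
  (73 - 41.4545)^2 = 995.1157
  (4 - 41.4545)^2 = 1402.843
  (54 - 41.4545)^2 = 157.3884
Step 3: Sum of squared deviations = 8692.7273
Step 4: Sample variance = 8692.7273 / 10 = 869.2727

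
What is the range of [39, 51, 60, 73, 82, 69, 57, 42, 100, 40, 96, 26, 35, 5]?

95

Step 1: Identify the maximum value: max = 100
Step 2: Identify the minimum value: min = 5
Step 3: Range = max - min = 100 - 5 = 95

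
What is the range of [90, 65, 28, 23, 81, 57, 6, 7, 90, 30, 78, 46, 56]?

84

Step 1: Identify the maximum value: max = 90
Step 2: Identify the minimum value: min = 6
Step 3: Range = max - min = 90 - 6 = 84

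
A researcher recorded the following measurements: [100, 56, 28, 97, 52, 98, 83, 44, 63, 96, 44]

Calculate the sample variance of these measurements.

693.5636

Step 1: Compute the mean: (100 + 56 + 28 + 97 + 52 + 98 + 83 + 44 + 63 + 96 + 44) / 11 = 69.1818
Step 2: Compute squared deviations from the mean:
  (100 - 69.1818)^2 = 949.7603
  (56 - 69.1818)^2 = 173.7603
  (28 - 69.1818)^2 = 1695.9421
  (97 - 69.1818)^2 = 773.8512
  (52 - 69.1818)^2 = 295.2149
  (98 - 69.1818)^2 = 830.4876
  (83 - 69.1818)^2 = 190.9421
  (44 - 69.1818)^2 = 634.124
  (63 - 69.1818)^2 = 38.2149
  (96 - 69.1818)^2 = 719.2149
  (44 - 69.1818)^2 = 634.124
Step 3: Sum of squared deviations = 6935.6364
Step 4: Sample variance = 6935.6364 / 10 = 693.5636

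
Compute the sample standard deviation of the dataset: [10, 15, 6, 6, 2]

4.9193

Step 1: Compute the mean: 7.8
Step 2: Sum of squared deviations from the mean: 96.8
Step 3: Sample variance = 96.8 / 4 = 24.2
Step 4: Standard deviation = sqrt(24.2) = 4.9193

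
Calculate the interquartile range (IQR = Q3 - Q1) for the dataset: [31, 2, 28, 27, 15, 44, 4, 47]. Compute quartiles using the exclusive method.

34

Step 1: Sort the data: [2, 4, 15, 27, 28, 31, 44, 47]
Step 2: n = 8
Step 3: Using the exclusive quartile method:
  Q1 = 6.75
  Q2 (median) = 27.5
  Q3 = 40.75
  IQR = Q3 - Q1 = 40.75 - 6.75 = 34
Step 4: IQR = 34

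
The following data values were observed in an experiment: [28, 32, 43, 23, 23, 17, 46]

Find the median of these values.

28

Step 1: Sort the data in ascending order: [17, 23, 23, 28, 32, 43, 46]
Step 2: The number of values is n = 7.
Step 3: Since n is odd, the median is the middle value at position 4: 28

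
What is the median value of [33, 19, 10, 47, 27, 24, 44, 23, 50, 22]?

25.5

Step 1: Sort the data in ascending order: [10, 19, 22, 23, 24, 27, 33, 44, 47, 50]
Step 2: The number of values is n = 10.
Step 3: Since n is even, the median is the average of positions 5 and 6:
  Median = (24 + 27) / 2 = 25.5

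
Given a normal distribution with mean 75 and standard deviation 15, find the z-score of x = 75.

0

Step 1: Recall the z-score formula: z = (x - mu) / sigma
Step 2: Substitute values: z = (75 - 75) / 15
Step 3: z = 0 / 15 = 0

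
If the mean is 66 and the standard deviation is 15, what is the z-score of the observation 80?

0.9333

Step 1: Recall the z-score formula: z = (x - mu) / sigma
Step 2: Substitute values: z = (80 - 66) / 15
Step 3: z = 14 / 15 = 0.9333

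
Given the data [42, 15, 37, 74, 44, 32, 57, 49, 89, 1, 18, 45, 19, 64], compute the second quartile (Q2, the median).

43

Step 1: Sort the data: [1, 15, 18, 19, 32, 37, 42, 44, 45, 49, 57, 64, 74, 89]
Step 2: n = 14
Step 3: Q2 is the median. Since n is even, it is the average of the values at positions 7 and 8:
  Q2 = (42 + 44) / 2 = 43
Step 4: Q2 = 43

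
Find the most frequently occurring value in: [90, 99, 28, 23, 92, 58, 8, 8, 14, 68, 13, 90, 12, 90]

90

Step 1: Count the frequency of each value:
  8: appears 2 time(s)
  12: appears 1 time(s)
  13: appears 1 time(s)
  14: appears 1 time(s)
  23: appears 1 time(s)
  28: appears 1 time(s)
  58: appears 1 time(s)
  68: appears 1 time(s)
  90: appears 3 time(s)
  92: appears 1 time(s)
  99: appears 1 time(s)
Step 2: The value 90 appears most frequently (3 times).
Step 3: Mode = 90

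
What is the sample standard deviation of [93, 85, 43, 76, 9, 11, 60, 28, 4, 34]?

32.7144

Step 1: Compute the mean: 44.3
Step 2: Sum of squared deviations from the mean: 9632.1
Step 3: Sample variance = 9632.1 / 9 = 1070.2333
Step 4: Standard deviation = sqrt(1070.2333) = 32.7144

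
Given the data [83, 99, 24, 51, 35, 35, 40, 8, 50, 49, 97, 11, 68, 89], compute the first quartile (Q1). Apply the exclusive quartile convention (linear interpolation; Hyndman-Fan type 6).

32.25

Step 1: Sort the data: [8, 11, 24, 35, 35, 40, 49, 50, 51, 68, 83, 89, 97, 99]
Step 2: n = 14
Step 3: Using the exclusive quartile method:
  Q1 = 32.25
  Q2 (median) = 49.5
  Q3 = 84.5
  IQR = Q3 - Q1 = 84.5 - 32.25 = 52.25
Step 4: Q1 = 32.25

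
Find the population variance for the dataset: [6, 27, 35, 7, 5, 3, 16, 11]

117.1875

Step 1: Compute the mean: (6 + 27 + 35 + 7 + 5 + 3 + 16 + 11) / 8 = 13.75
Step 2: Compute squared deviations from the mean:
  (6 - 13.75)^2 = 60.0625
  (27 - 13.75)^2 = 175.5625
  (35 - 13.75)^2 = 451.5625
  (7 - 13.75)^2 = 45.5625
  (5 - 13.75)^2 = 76.5625
  (3 - 13.75)^2 = 115.5625
  (16 - 13.75)^2 = 5.0625
  (11 - 13.75)^2 = 7.5625
Step 3: Sum of squared deviations = 937.5
Step 4: Population variance = 937.5 / 8 = 117.1875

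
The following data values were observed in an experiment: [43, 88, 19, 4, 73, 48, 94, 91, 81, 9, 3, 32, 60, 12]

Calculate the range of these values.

91

Step 1: Identify the maximum value: max = 94
Step 2: Identify the minimum value: min = 3
Step 3: Range = max - min = 94 - 3 = 91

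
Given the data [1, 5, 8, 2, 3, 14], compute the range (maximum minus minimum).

13

Step 1: Identify the maximum value: max = 14
Step 2: Identify the minimum value: min = 1
Step 3: Range = max - min = 14 - 1 = 13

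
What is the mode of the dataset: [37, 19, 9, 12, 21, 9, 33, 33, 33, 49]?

33

Step 1: Count the frequency of each value:
  9: appears 2 time(s)
  12: appears 1 time(s)
  19: appears 1 time(s)
  21: appears 1 time(s)
  33: appears 3 time(s)
  37: appears 1 time(s)
  49: appears 1 time(s)
Step 2: The value 33 appears most frequently (3 times).
Step 3: Mode = 33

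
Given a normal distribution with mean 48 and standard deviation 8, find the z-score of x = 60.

1.5

Step 1: Recall the z-score formula: z = (x - mu) / sigma
Step 2: Substitute values: z = (60 - 48) / 8
Step 3: z = 12 / 8 = 1.5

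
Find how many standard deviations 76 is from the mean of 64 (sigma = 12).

1

Step 1: Recall the z-score formula: z = (x - mu) / sigma
Step 2: Substitute values: z = (76 - 64) / 12
Step 3: z = 12 / 12 = 1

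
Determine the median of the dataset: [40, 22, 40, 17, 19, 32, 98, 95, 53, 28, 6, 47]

36

Step 1: Sort the data in ascending order: [6, 17, 19, 22, 28, 32, 40, 40, 47, 53, 95, 98]
Step 2: The number of values is n = 12.
Step 3: Since n is even, the median is the average of positions 6 and 7:
  Median = (32 + 40) / 2 = 36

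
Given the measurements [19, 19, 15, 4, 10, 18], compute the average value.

14.1667

Step 1: Sum all values: 19 + 19 + 15 + 4 + 10 + 18 = 85
Step 2: Count the number of values: n = 6
Step 3: Mean = sum / n = 85 / 6 = 14.1667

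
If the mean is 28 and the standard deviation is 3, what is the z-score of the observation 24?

-1.3333

Step 1: Recall the z-score formula: z = (x - mu) / sigma
Step 2: Substitute values: z = (24 - 28) / 3
Step 3: z = -4 / 3 = -1.3333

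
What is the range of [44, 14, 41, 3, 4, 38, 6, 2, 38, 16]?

42

Step 1: Identify the maximum value: max = 44
Step 2: Identify the minimum value: min = 2
Step 3: Range = max - min = 44 - 2 = 42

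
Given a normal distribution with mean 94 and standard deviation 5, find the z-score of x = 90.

-0.8

Step 1: Recall the z-score formula: z = (x - mu) / sigma
Step 2: Substitute values: z = (90 - 94) / 5
Step 3: z = -4 / 5 = -0.8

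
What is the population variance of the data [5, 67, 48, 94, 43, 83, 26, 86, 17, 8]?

1006.41

Step 1: Compute the mean: (5 + 67 + 48 + 94 + 43 + 83 + 26 + 86 + 17 + 8) / 10 = 47.7
Step 2: Compute squared deviations from the mean:
  (5 - 47.7)^2 = 1823.29
  (67 - 47.7)^2 = 372.49
  (48 - 47.7)^2 = 0.09
  (94 - 47.7)^2 = 2143.69
  (43 - 47.7)^2 = 22.09
  (83 - 47.7)^2 = 1246.09
  (26 - 47.7)^2 = 470.89
  (86 - 47.7)^2 = 1466.89
  (17 - 47.7)^2 = 942.49
  (8 - 47.7)^2 = 1576.09
Step 3: Sum of squared deviations = 10064.1
Step 4: Population variance = 10064.1 / 10 = 1006.41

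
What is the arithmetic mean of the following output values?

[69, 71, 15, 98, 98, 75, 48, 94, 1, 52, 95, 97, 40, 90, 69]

67.4667

Step 1: Sum all values: 69 + 71 + 15 + 98 + 98 + 75 + 48 + 94 + 1 + 52 + 95 + 97 + 40 + 90 + 69 = 1012
Step 2: Count the number of values: n = 15
Step 3: Mean = sum / n = 1012 / 15 = 67.4667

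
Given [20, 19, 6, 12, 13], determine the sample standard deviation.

5.7009

Step 1: Compute the mean: 14
Step 2: Sum of squared deviations from the mean: 130
Step 3: Sample variance = 130 / 4 = 32.5
Step 4: Standard deviation = sqrt(32.5) = 5.7009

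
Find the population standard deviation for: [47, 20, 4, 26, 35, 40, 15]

13.9152

Step 1: Compute the mean: 26.7143
Step 2: Sum of squared deviations from the mean: 1355.4286
Step 3: Population variance = 1355.4286 / 7 = 193.6327
Step 4: Standard deviation = sqrt(193.6327) = 13.9152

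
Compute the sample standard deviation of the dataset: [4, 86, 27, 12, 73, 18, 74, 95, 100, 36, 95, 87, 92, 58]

34.7478

Step 1: Compute the mean: 61.2143
Step 2: Sum of squared deviations from the mean: 15696.3571
Step 3: Sample variance = 15696.3571 / 13 = 1207.4121
Step 4: Standard deviation = sqrt(1207.4121) = 34.7478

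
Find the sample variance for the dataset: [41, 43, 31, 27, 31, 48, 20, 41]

89.3571

Step 1: Compute the mean: (41 + 43 + 31 + 27 + 31 + 48 + 20 + 41) / 8 = 35.25
Step 2: Compute squared deviations from the mean:
  (41 - 35.25)^2 = 33.0625
  (43 - 35.25)^2 = 60.0625
  (31 - 35.25)^2 = 18.0625
  (27 - 35.25)^2 = 68.0625
  (31 - 35.25)^2 = 18.0625
  (48 - 35.25)^2 = 162.5625
  (20 - 35.25)^2 = 232.5625
  (41 - 35.25)^2 = 33.0625
Step 3: Sum of squared deviations = 625.5
Step 4: Sample variance = 625.5 / 7 = 89.3571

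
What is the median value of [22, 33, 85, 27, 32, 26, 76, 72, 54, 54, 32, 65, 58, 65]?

54

Step 1: Sort the data in ascending order: [22, 26, 27, 32, 32, 33, 54, 54, 58, 65, 65, 72, 76, 85]
Step 2: The number of values is n = 14.
Step 3: Since n is even, the median is the average of positions 7 and 8:
  Median = (54 + 54) / 2 = 54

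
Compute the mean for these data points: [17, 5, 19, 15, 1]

11.4

Step 1: Sum all values: 17 + 5 + 19 + 15 + 1 = 57
Step 2: Count the number of values: n = 5
Step 3: Mean = sum / n = 57 / 5 = 11.4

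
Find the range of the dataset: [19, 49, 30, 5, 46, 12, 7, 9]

44

Step 1: Identify the maximum value: max = 49
Step 2: Identify the minimum value: min = 5
Step 3: Range = max - min = 49 - 5 = 44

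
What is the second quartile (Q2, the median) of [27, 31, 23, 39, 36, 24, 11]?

27

Step 1: Sort the data: [11, 23, 24, 27, 31, 36, 39]
Step 2: n = 7
Step 3: Q2 is the median. Since n is odd, it is the middle value at position 4: 27
Step 4: Q2 = 27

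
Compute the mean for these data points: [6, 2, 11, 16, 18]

10.6

Step 1: Sum all values: 6 + 2 + 11 + 16 + 18 = 53
Step 2: Count the number of values: n = 5
Step 3: Mean = sum / n = 53 / 5 = 10.6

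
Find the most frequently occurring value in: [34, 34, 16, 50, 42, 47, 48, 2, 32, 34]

34

Step 1: Count the frequency of each value:
  2: appears 1 time(s)
  16: appears 1 time(s)
  32: appears 1 time(s)
  34: appears 3 time(s)
  42: appears 1 time(s)
  47: appears 1 time(s)
  48: appears 1 time(s)
  50: appears 1 time(s)
Step 2: The value 34 appears most frequently (3 times).
Step 3: Mode = 34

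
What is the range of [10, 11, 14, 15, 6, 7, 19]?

13

Step 1: Identify the maximum value: max = 19
Step 2: Identify the minimum value: min = 6
Step 3: Range = max - min = 19 - 6 = 13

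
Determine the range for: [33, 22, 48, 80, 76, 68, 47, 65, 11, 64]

69

Step 1: Identify the maximum value: max = 80
Step 2: Identify the minimum value: min = 11
Step 3: Range = max - min = 80 - 11 = 69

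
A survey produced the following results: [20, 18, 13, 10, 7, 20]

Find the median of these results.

15.5

Step 1: Sort the data in ascending order: [7, 10, 13, 18, 20, 20]
Step 2: The number of values is n = 6.
Step 3: Since n is even, the median is the average of positions 3 and 4:
  Median = (13 + 18) / 2 = 15.5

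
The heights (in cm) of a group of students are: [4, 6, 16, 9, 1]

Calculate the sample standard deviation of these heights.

5.7184

Step 1: Compute the mean: 7.2
Step 2: Sum of squared deviations from the mean: 130.8
Step 3: Sample variance = 130.8 / 4 = 32.7
Step 4: Standard deviation = sqrt(32.7) = 5.7184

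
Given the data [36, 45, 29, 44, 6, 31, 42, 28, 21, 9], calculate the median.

30

Step 1: Sort the data in ascending order: [6, 9, 21, 28, 29, 31, 36, 42, 44, 45]
Step 2: The number of values is n = 10.
Step 3: Since n is even, the median is the average of positions 5 and 6:
  Median = (29 + 31) / 2 = 30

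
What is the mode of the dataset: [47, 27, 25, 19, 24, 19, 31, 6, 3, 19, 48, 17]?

19

Step 1: Count the frequency of each value:
  3: appears 1 time(s)
  6: appears 1 time(s)
  17: appears 1 time(s)
  19: appears 3 time(s)
  24: appears 1 time(s)
  25: appears 1 time(s)
  27: appears 1 time(s)
  31: appears 1 time(s)
  47: appears 1 time(s)
  48: appears 1 time(s)
Step 2: The value 19 appears most frequently (3 times).
Step 3: Mode = 19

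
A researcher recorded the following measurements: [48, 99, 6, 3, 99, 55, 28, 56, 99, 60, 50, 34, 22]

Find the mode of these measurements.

99

Step 1: Count the frequency of each value:
  3: appears 1 time(s)
  6: appears 1 time(s)
  22: appears 1 time(s)
  28: appears 1 time(s)
  34: appears 1 time(s)
  48: appears 1 time(s)
  50: appears 1 time(s)
  55: appears 1 time(s)
  56: appears 1 time(s)
  60: appears 1 time(s)
  99: appears 3 time(s)
Step 2: The value 99 appears most frequently (3 times).
Step 3: Mode = 99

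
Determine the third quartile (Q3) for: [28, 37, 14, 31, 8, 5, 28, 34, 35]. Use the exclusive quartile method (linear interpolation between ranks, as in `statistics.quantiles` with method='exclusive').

34.5

Step 1: Sort the data: [5, 8, 14, 28, 28, 31, 34, 35, 37]
Step 2: n = 9
Step 3: Using the exclusive quartile method:
  Q1 = 11
  Q2 (median) = 28
  Q3 = 34.5
  IQR = Q3 - Q1 = 34.5 - 11 = 23.5
Step 4: Q3 = 34.5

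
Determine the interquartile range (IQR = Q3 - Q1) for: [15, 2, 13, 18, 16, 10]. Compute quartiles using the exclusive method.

8.5

Step 1: Sort the data: [2, 10, 13, 15, 16, 18]
Step 2: n = 6
Step 3: Using the exclusive quartile method:
  Q1 = 8
  Q2 (median) = 14
  Q3 = 16.5
  IQR = Q3 - Q1 = 16.5 - 8 = 8.5
Step 4: IQR = 8.5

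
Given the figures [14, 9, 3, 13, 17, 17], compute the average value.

12.1667

Step 1: Sum all values: 14 + 9 + 3 + 13 + 17 + 17 = 73
Step 2: Count the number of values: n = 6
Step 3: Mean = sum / n = 73 / 6 = 12.1667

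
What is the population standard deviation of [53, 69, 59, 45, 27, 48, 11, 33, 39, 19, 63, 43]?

16.9039

Step 1: Compute the mean: 42.4167
Step 2: Sum of squared deviations from the mean: 3428.9167
Step 3: Population variance = 3428.9167 / 12 = 285.7431
Step 4: Standard deviation = sqrt(285.7431) = 16.9039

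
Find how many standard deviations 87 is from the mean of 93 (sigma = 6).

-1

Step 1: Recall the z-score formula: z = (x - mu) / sigma
Step 2: Substitute values: z = (87 - 93) / 6
Step 3: z = -6 / 6 = -1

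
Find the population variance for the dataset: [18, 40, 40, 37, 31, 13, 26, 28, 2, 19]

139.64

Step 1: Compute the mean: (18 + 40 + 40 + 37 + 31 + 13 + 26 + 28 + 2 + 19) / 10 = 25.4
Step 2: Compute squared deviations from the mean:
  (18 - 25.4)^2 = 54.76
  (40 - 25.4)^2 = 213.16
  (40 - 25.4)^2 = 213.16
  (37 - 25.4)^2 = 134.56
  (31 - 25.4)^2 = 31.36
  (13 - 25.4)^2 = 153.76
  (26 - 25.4)^2 = 0.36
  (28 - 25.4)^2 = 6.76
  (2 - 25.4)^2 = 547.56
  (19 - 25.4)^2 = 40.96
Step 3: Sum of squared deviations = 1396.4
Step 4: Population variance = 1396.4 / 10 = 139.64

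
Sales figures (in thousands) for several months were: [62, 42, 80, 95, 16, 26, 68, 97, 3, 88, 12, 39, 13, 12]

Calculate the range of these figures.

94

Step 1: Identify the maximum value: max = 97
Step 2: Identify the minimum value: min = 3
Step 3: Range = max - min = 97 - 3 = 94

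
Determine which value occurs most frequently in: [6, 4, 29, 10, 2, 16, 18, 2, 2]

2

Step 1: Count the frequency of each value:
  2: appears 3 time(s)
  4: appears 1 time(s)
  6: appears 1 time(s)
  10: appears 1 time(s)
  16: appears 1 time(s)
  18: appears 1 time(s)
  29: appears 1 time(s)
Step 2: The value 2 appears most frequently (3 times).
Step 3: Mode = 2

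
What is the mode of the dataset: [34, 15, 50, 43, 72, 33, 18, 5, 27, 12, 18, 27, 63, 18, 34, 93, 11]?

18

Step 1: Count the frequency of each value:
  5: appears 1 time(s)
  11: appears 1 time(s)
  12: appears 1 time(s)
  15: appears 1 time(s)
  18: appears 3 time(s)
  27: appears 2 time(s)
  33: appears 1 time(s)
  34: appears 2 time(s)
  43: appears 1 time(s)
  50: appears 1 time(s)
  63: appears 1 time(s)
  72: appears 1 time(s)
  93: appears 1 time(s)
Step 2: The value 18 appears most frequently (3 times).
Step 3: Mode = 18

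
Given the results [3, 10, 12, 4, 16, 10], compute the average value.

9.1667

Step 1: Sum all values: 3 + 10 + 12 + 4 + 16 + 10 = 55
Step 2: Count the number of values: n = 6
Step 3: Mean = sum / n = 55 / 6 = 9.1667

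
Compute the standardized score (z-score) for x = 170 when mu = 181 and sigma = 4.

-2.75

Step 1: Recall the z-score formula: z = (x - mu) / sigma
Step 2: Substitute values: z = (170 - 181) / 4
Step 3: z = -11 / 4 = -2.75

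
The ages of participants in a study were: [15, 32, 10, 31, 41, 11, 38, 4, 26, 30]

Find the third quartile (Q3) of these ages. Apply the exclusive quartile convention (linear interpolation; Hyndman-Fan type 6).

33.5

Step 1: Sort the data: [4, 10, 11, 15, 26, 30, 31, 32, 38, 41]
Step 2: n = 10
Step 3: Using the exclusive quartile method:
  Q1 = 10.75
  Q2 (median) = 28
  Q3 = 33.5
  IQR = Q3 - Q1 = 33.5 - 10.75 = 22.75
Step 4: Q3 = 33.5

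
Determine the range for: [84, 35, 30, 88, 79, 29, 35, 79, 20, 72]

68

Step 1: Identify the maximum value: max = 88
Step 2: Identify the minimum value: min = 20
Step 3: Range = max - min = 88 - 20 = 68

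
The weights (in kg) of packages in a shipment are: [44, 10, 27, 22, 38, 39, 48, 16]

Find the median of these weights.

32.5

Step 1: Sort the data in ascending order: [10, 16, 22, 27, 38, 39, 44, 48]
Step 2: The number of values is n = 8.
Step 3: Since n is even, the median is the average of positions 4 and 5:
  Median = (27 + 38) / 2 = 32.5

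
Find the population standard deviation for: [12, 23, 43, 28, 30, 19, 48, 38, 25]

10.9454

Step 1: Compute the mean: 29.5556
Step 2: Sum of squared deviations from the mean: 1078.2222
Step 3: Population variance = 1078.2222 / 9 = 119.8025
Step 4: Standard deviation = sqrt(119.8025) = 10.9454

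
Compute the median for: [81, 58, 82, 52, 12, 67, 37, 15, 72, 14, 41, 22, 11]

41

Step 1: Sort the data in ascending order: [11, 12, 14, 15, 22, 37, 41, 52, 58, 67, 72, 81, 82]
Step 2: The number of values is n = 13.
Step 3: Since n is odd, the median is the middle value at position 7: 41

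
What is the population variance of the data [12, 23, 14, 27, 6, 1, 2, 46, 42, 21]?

219.64

Step 1: Compute the mean: (12 + 23 + 14 + 27 + 6 + 1 + 2 + 46 + 42 + 21) / 10 = 19.4
Step 2: Compute squared deviations from the mean:
  (12 - 19.4)^2 = 54.76
  (23 - 19.4)^2 = 12.96
  (14 - 19.4)^2 = 29.16
  (27 - 19.4)^2 = 57.76
  (6 - 19.4)^2 = 179.56
  (1 - 19.4)^2 = 338.56
  (2 - 19.4)^2 = 302.76
  (46 - 19.4)^2 = 707.56
  (42 - 19.4)^2 = 510.76
  (21 - 19.4)^2 = 2.56
Step 3: Sum of squared deviations = 2196.4
Step 4: Population variance = 2196.4 / 10 = 219.64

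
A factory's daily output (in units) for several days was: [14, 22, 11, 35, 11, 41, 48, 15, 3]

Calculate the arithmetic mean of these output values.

22.2222

Step 1: Sum all values: 14 + 22 + 11 + 35 + 11 + 41 + 48 + 15 + 3 = 200
Step 2: Count the number of values: n = 9
Step 3: Mean = sum / n = 200 / 9 = 22.2222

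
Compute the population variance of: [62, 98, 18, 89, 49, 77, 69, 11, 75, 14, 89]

919.9669

Step 1: Compute the mean: (62 + 98 + 18 + 89 + 49 + 77 + 69 + 11 + 75 + 14 + 89) / 11 = 59.1818
Step 2: Compute squared deviations from the mean:
  (62 - 59.1818)^2 = 7.9421
  (98 - 59.1818)^2 = 1506.8512
  (18 - 59.1818)^2 = 1695.9421
  (89 - 59.1818)^2 = 889.124
  (49 - 59.1818)^2 = 103.6694
  (77 - 59.1818)^2 = 317.4876
  (69 - 59.1818)^2 = 96.3967
  (11 - 59.1818)^2 = 2321.4876
  (75 - 59.1818)^2 = 250.2149
  (14 - 59.1818)^2 = 2041.3967
  (89 - 59.1818)^2 = 889.124
Step 3: Sum of squared deviations = 10119.6364
Step 4: Population variance = 10119.6364 / 11 = 919.9669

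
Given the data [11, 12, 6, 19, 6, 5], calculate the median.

8.5

Step 1: Sort the data in ascending order: [5, 6, 6, 11, 12, 19]
Step 2: The number of values is n = 6.
Step 3: Since n is even, the median is the average of positions 3 and 4:
  Median = (6 + 11) / 2 = 8.5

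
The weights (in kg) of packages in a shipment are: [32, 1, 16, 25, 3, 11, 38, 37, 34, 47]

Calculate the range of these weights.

46

Step 1: Identify the maximum value: max = 47
Step 2: Identify the minimum value: min = 1
Step 3: Range = max - min = 47 - 1 = 46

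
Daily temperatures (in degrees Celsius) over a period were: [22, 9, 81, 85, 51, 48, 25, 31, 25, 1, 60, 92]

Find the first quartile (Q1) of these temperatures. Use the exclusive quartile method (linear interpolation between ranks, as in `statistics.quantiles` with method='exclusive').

22.75

Step 1: Sort the data: [1, 9, 22, 25, 25, 31, 48, 51, 60, 81, 85, 92]
Step 2: n = 12
Step 3: Using the exclusive quartile method:
  Q1 = 22.75
  Q2 (median) = 39.5
  Q3 = 75.75
  IQR = Q3 - Q1 = 75.75 - 22.75 = 53
Step 4: Q1 = 22.75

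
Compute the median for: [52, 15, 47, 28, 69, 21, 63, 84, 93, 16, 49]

49

Step 1: Sort the data in ascending order: [15, 16, 21, 28, 47, 49, 52, 63, 69, 84, 93]
Step 2: The number of values is n = 11.
Step 3: Since n is odd, the median is the middle value at position 6: 49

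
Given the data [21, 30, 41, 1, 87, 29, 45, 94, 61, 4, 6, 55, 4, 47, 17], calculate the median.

30

Step 1: Sort the data in ascending order: [1, 4, 4, 6, 17, 21, 29, 30, 41, 45, 47, 55, 61, 87, 94]
Step 2: The number of values is n = 15.
Step 3: Since n is odd, the median is the middle value at position 8: 30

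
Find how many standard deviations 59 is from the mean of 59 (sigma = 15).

0

Step 1: Recall the z-score formula: z = (x - mu) / sigma
Step 2: Substitute values: z = (59 - 59) / 15
Step 3: z = 0 / 15 = 0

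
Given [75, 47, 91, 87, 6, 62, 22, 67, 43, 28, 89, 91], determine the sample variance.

872.7273

Step 1: Compute the mean: (75 + 47 + 91 + 87 + 6 + 62 + 22 + 67 + 43 + 28 + 89 + 91) / 12 = 59
Step 2: Compute squared deviations from the mean:
  (75 - 59)^2 = 256
  (47 - 59)^2 = 144
  (91 - 59)^2 = 1024
  (87 - 59)^2 = 784
  (6 - 59)^2 = 2809
  (62 - 59)^2 = 9
  (22 - 59)^2 = 1369
  (67 - 59)^2 = 64
  (43 - 59)^2 = 256
  (28 - 59)^2 = 961
  (89 - 59)^2 = 900
  (91 - 59)^2 = 1024
Step 3: Sum of squared deviations = 9600
Step 4: Sample variance = 9600 / 11 = 872.7273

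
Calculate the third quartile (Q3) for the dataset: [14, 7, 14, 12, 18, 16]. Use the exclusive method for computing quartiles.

16.5

Step 1: Sort the data: [7, 12, 14, 14, 16, 18]
Step 2: n = 6
Step 3: Using the exclusive quartile method:
  Q1 = 10.75
  Q2 (median) = 14
  Q3 = 16.5
  IQR = Q3 - Q1 = 16.5 - 10.75 = 5.75
Step 4: Q3 = 16.5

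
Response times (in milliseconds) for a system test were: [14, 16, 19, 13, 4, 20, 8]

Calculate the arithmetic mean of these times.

13.4286

Step 1: Sum all values: 14 + 16 + 19 + 13 + 4 + 20 + 8 = 94
Step 2: Count the number of values: n = 7
Step 3: Mean = sum / n = 94 / 7 = 13.4286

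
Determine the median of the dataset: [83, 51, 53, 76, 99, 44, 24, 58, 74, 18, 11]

53

Step 1: Sort the data in ascending order: [11, 18, 24, 44, 51, 53, 58, 74, 76, 83, 99]
Step 2: The number of values is n = 11.
Step 3: Since n is odd, the median is the middle value at position 6: 53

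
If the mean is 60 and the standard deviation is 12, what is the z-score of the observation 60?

0

Step 1: Recall the z-score formula: z = (x - mu) / sigma
Step 2: Substitute values: z = (60 - 60) / 12
Step 3: z = 0 / 12 = 0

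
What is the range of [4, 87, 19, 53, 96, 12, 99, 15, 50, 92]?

95

Step 1: Identify the maximum value: max = 99
Step 2: Identify the minimum value: min = 4
Step 3: Range = max - min = 99 - 4 = 95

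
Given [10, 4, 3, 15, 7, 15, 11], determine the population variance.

20.2041

Step 1: Compute the mean: (10 + 4 + 3 + 15 + 7 + 15 + 11) / 7 = 9.2857
Step 2: Compute squared deviations from the mean:
  (10 - 9.2857)^2 = 0.5102
  (4 - 9.2857)^2 = 27.9388
  (3 - 9.2857)^2 = 39.5102
  (15 - 9.2857)^2 = 32.6531
  (7 - 9.2857)^2 = 5.2245
  (15 - 9.2857)^2 = 32.6531
  (11 - 9.2857)^2 = 2.9388
Step 3: Sum of squared deviations = 141.4286
Step 4: Population variance = 141.4286 / 7 = 20.2041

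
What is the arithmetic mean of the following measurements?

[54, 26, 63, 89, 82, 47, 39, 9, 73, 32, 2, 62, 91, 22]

49.3571

Step 1: Sum all values: 54 + 26 + 63 + 89 + 82 + 47 + 39 + 9 + 73 + 32 + 2 + 62 + 91 + 22 = 691
Step 2: Count the number of values: n = 14
Step 3: Mean = sum / n = 691 / 14 = 49.3571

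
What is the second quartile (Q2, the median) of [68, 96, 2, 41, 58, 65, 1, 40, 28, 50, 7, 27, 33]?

40

Step 1: Sort the data: [1, 2, 7, 27, 28, 33, 40, 41, 50, 58, 65, 68, 96]
Step 2: n = 13
Step 3: Q2 is the median. Since n is odd, it is the middle value at position 7: 40
Step 4: Q2 = 40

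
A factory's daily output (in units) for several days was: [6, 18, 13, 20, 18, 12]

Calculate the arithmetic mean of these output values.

14.5

Step 1: Sum all values: 6 + 18 + 13 + 20 + 18 + 12 = 87
Step 2: Count the number of values: n = 6
Step 3: Mean = sum / n = 87 / 6 = 14.5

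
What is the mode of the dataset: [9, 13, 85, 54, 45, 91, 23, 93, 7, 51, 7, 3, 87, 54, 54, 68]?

54

Step 1: Count the frequency of each value:
  3: appears 1 time(s)
  7: appears 2 time(s)
  9: appears 1 time(s)
  13: appears 1 time(s)
  23: appears 1 time(s)
  45: appears 1 time(s)
  51: appears 1 time(s)
  54: appears 3 time(s)
  68: appears 1 time(s)
  85: appears 1 time(s)
  87: appears 1 time(s)
  91: appears 1 time(s)
  93: appears 1 time(s)
Step 2: The value 54 appears most frequently (3 times).
Step 3: Mode = 54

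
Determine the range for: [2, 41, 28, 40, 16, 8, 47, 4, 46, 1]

46

Step 1: Identify the maximum value: max = 47
Step 2: Identify the minimum value: min = 1
Step 3: Range = max - min = 47 - 1 = 46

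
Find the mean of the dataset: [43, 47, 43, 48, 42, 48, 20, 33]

40.5

Step 1: Sum all values: 43 + 47 + 43 + 48 + 42 + 48 + 20 + 33 = 324
Step 2: Count the number of values: n = 8
Step 3: Mean = sum / n = 324 / 8 = 40.5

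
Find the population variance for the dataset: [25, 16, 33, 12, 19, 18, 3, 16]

67.9375

Step 1: Compute the mean: (25 + 16 + 33 + 12 + 19 + 18 + 3 + 16) / 8 = 17.75
Step 2: Compute squared deviations from the mean:
  (25 - 17.75)^2 = 52.5625
  (16 - 17.75)^2 = 3.0625
  (33 - 17.75)^2 = 232.5625
  (12 - 17.75)^2 = 33.0625
  (19 - 17.75)^2 = 1.5625
  (18 - 17.75)^2 = 0.0625
  (3 - 17.75)^2 = 217.5625
  (16 - 17.75)^2 = 3.0625
Step 3: Sum of squared deviations = 543.5
Step 4: Population variance = 543.5 / 8 = 67.9375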